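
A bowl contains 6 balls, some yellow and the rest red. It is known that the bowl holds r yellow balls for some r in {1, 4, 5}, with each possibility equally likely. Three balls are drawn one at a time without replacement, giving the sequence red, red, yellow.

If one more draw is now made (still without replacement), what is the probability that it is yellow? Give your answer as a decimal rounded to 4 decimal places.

Under each hypothesis, the probability of the observed sequence is: P(data | r = 1) = (5/6)(4/5)(1/4) = 1/6; P(data | r = 4) = (2/6)(1/5)(4/4) = 1/15; P(data | r = 5) = (1/6)(0/5) = 0.
Weighting by the prior gives 1/3 · 1/6 = 1/18, 1/3 · 1/15 = 1/45, 1/3 · 0 = 0; these sum to 7/90.
Normalising, the posterior is P(r = 1 | data) = 5/7, P(r = 4 | data) = 2/7, P(r = 5 | data) = 0.
The predictive probability is P(yellow next | data) = (0)(5/7) + (1)(2/7) = 2/7.

0.2857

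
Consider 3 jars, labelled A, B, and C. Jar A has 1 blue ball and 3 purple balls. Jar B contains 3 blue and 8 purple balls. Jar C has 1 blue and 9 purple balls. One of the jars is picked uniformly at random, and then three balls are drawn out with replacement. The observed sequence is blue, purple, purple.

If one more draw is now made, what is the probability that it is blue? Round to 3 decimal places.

0.226

For each hypothesis, P(data | H) works out to: P(data | jar A) = (1/4)(3/4)(3/4) = 0.14062; P(data | jar B) = (3/11)(8/11)(8/11) = 0.14425; P(data | jar C) = (1/10)(9/10)(9/10) = 0.081.
Multiplying each by its prior: 1/3 · 0.14062 = 0.046875, 1/3 · 0.14425 = 0.048084, 1/3 · 0.081 = 0.027; with total 0.12196.
Normalising, the posterior is P(jar A | data) = 0.38435, P(jar B | data) = 0.39426, P(jar C | data) = 0.22139.
So P(blue next | data) = Σ P(blue next | H) P(H | data) = (1/4)(0.38435) + (3/11)(0.39426) + (1/10)(0.22139) = 0.22575.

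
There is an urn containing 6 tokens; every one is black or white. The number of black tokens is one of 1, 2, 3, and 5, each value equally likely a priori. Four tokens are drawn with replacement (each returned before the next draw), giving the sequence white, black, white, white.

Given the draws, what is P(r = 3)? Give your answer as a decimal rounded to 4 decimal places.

0.2389

Under each hypothesis, the probability of the observed sequence is: P(data | r = 1) = (5/6)(1/6)(5/6)(5/6) = 0.096451; P(data | r = 2) = (4/6)(2/6)(4/6)(4/6) = 0.098765; P(data | r = 3) = (3/6)(3/6)(3/6)(3/6) = 0.0625; P(data | r = 5) = (1/6)(5/6)(1/6)(1/6) = 0.003858.
The prior-weighted likelihoods are 1/4 · 0.096451 = 0.024113, 1/4 · 0.098765 = 0.024691, 1/4 · 0.0625 = 0.015625, 1/4 · 0.003858 = 0.00096451; with total 0.065394.
Hence P(r = 3 | data) = (0.015625) / (0.065394) = 0.23894.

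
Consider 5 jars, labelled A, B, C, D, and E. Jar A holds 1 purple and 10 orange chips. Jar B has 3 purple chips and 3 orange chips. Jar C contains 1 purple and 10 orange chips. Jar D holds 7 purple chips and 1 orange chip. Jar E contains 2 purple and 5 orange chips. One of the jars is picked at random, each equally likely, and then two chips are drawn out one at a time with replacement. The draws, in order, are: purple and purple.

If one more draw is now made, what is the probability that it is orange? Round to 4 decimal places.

0.2640

The likelihood of the observed sequence under each hypothesis: P(data | jar A) = (1/11)(1/11) = 0.0082645; P(data | jar B) = (3/6)(3/6) = 0.25; P(data | jar C) = (1/11)(1/11) = 0.0082645; P(data | jar D) = (7/8)(7/8) = 0.76562; P(data | jar E) = (2/7)(2/7) = 0.081633.
Weighting by the prior gives 1/5 · 0.0082645 = 0.0016529, 1/5 · 0.25 = 0.05, 1/5 · 0.0082645 = 0.0016529, 1/5 · 0.76562 = 0.15313, 1/5 · 0.081633 = 0.016327; with total 0.22276.
Dividing through by the total gives posterior P(jar A | data) = 0.0074201, P(jar B | data) = 0.22446, P(jar C | data) = 0.0074201, P(jar D | data) = 0.68741, P(jar E | data) = 0.073293.
The predictive probability is P(orange next | data) = (10/11)(0.0074201) + (1/2)(0.22446) + (10/11)(0.0074201) + (1/8)(0.68741) + (5/7)(0.073293) = 0.264.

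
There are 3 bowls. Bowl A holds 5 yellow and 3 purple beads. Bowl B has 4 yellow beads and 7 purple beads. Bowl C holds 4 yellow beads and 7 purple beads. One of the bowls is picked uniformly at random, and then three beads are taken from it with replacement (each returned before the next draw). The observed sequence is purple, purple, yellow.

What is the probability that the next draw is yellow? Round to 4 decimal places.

0.4237

The likelihood of the observed sequence under each hypothesis: P(data | bowl A) = (3/8)(3/8)(5/8) = 0.087891; P(data | bowl B) = (7/11)(7/11)(4/11) = 0.14726; P(data | bowl C) = (7/11)(7/11)(4/11) = 0.14726.
Weighting by the prior gives 1/3 · 0.087891 = 0.029297, 1/3 · 0.14726 = 0.049086, 1/3 · 0.14726 = 0.049086; with total 0.12747.
Normalising, the posterior is P(bowl A | data) = 0.22984, P(bowl B | data) = 0.38508, P(bowl C | data) = 0.38508.
The predictive probability is P(yellow next | data) = (5/8)(0.22984) + (4/11)(0.38508) + (4/11)(0.38508) = 0.42371.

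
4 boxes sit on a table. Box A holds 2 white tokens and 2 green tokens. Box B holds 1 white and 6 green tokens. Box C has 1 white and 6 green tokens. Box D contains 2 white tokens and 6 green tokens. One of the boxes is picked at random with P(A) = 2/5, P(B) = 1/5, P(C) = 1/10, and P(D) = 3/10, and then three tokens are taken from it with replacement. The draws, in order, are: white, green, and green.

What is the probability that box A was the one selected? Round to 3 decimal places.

0.404

Compute the likelihood of the observed sequence for each case: P(data | box A) = (2/4)(2/4)(2/4) = 0.125; P(data | box B) = (1/7)(6/7)(6/7) = 0.10496; P(data | box C) = (1/7)(6/7)(6/7) = 0.10496; P(data | box D) = (2/8)(6/8)(6/8) = 0.14062.
Multiplying each by its prior: 2/5 · 0.125 = 0.05, 1/5 · 0.10496 = 0.020991, 1/10 · 0.10496 = 0.010496, 3/10 · 0.14062 = 0.042188; with total 0.12367.
So P(box A | data) = (0.05) / (0.12367) = 0.40429.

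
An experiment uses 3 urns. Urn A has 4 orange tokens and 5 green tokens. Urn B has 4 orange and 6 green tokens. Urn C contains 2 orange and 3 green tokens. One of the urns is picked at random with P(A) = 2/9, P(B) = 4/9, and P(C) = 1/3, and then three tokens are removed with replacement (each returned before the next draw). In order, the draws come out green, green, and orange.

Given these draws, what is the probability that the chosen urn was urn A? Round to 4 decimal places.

0.2139

For each hypothesis, P(data | H) works out to: P(data | urn A) = (5/9)(5/9)(4/9) = 0.13717; P(data | urn B) = (6/10)(6/10)(4/10) = 0.144; P(data | urn C) = (3/5)(3/5)(2/5) = 0.144.
The prior-weighted likelihoods are 2/9 · 0.13717 = 0.030483, 4/9 · 0.144 = 0.064, 1/3 · 0.144 = 0.048; with total 0.14248.
So P(urn A | data) = (0.030483) / (0.14248) = 0.21394.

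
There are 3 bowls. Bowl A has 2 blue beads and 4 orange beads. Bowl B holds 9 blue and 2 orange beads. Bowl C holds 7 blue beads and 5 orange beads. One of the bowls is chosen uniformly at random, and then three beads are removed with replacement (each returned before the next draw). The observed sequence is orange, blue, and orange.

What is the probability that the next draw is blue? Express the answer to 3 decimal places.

0.472

Under each hypothesis, the probability of the observed sequence is: P(data | bowl A) = (4/6)(2/6)(4/6) = 0.14815; P(data | bowl B) = (2/11)(9/11)(2/11) = 0.027047; P(data | bowl C) = (5/12)(7/12)(5/12) = 0.10127.
The prior-weighted likelihoods are 1/3 · 0.14815 = 0.049383, 1/3 · 0.027047 = 0.0090158, 1/3 · 0.10127 = 0.033758; these sum to 0.092156.
Dividing through by the total gives posterior P(bowl A | data) = 0.53586, P(bowl B | data) = 0.097831, P(bowl C | data) = 0.36631.
The predictive probability is P(blue next | data) = (1/3)(0.53586) + (9/11)(0.097831) + (7/12)(0.36631) = 0.47234.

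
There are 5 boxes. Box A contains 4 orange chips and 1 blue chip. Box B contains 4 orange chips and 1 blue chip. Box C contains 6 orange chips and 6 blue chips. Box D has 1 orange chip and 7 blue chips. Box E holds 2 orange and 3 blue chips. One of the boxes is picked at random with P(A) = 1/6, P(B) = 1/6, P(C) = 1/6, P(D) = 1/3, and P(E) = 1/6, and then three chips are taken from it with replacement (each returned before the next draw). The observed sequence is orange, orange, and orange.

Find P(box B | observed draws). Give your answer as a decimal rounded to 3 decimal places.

0.421

Compute the likelihood of the observed sequence for each case: P(data | box A) = (4/5)(4/5)(4/5) = 0.512; P(data | box B) = (4/5)(4/5)(4/5) = 0.512; P(data | box C) = (6/12)(6/12)(6/12) = 0.125; P(data | box D) = (1/8)(1/8)(1/8) = 0.0019531; P(data | box E) = (2/5)(2/5)(2/5) = 0.064.
Multiplying each by its prior: 1/6 · 0.512 = 0.085333, 1/6 · 0.512 = 0.085333, 1/6 · 0.125 = 0.020833, 1/3 · 0.0019531 = 0.00065104, 1/6 · 0.064 = 0.010667; these sum to 0.20282.
So P(box B | data) = (0.085333) / (0.20282) = 0.42074.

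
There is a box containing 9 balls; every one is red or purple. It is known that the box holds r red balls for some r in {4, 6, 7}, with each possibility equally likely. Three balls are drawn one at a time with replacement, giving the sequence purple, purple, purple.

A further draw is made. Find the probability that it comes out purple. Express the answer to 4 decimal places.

0.5014

Under each hypothesis, the probability of the observed sequence is: P(data | r = 4) = (5/9)(5/9)(5/9) = 0.17147; P(data | r = 6) = (3/9)(3/9)(3/9) = 0.037037; P(data | r = 7) = (2/9)(2/9)(2/9) = 0.010974.
The prior-weighted likelihoods are 1/3 · 0.17147 = 0.057156, 1/3 · 0.037037 = 0.012346, 1/3 · 0.010974 = 0.003658; summing to 0.07316.
Normalising, the posterior is P(r = 4 | data) = 0.78125, P(r = 6 | data) = 0.16875, P(r = 7 | data) = 0.05.
So P(purple next | data) = Σ P(purple next | H) P(H | data) = (5/9)(0.78125) + (1/3)(0.16875) + (2/9)(0.05) = 0.50139.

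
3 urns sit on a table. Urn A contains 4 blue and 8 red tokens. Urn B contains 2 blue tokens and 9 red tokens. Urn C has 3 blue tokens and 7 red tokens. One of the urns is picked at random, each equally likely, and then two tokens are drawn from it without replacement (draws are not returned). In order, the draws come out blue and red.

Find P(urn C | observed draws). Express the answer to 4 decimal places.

Compute the likelihood of the observed sequence for each case: P(data | urn A) = (4/12)(8/11) = 8/33; P(data | urn B) = (2/11)(9/10) = 9/55; P(data | urn C) = (3/10)(7/9) = 7/30.
Weighting by the prior gives 1/3 · 8/33 = 8/99, 1/3 · 9/55 = 3/55, 1/3 · 7/30 = 7/90; summing to 211/990.
Hence P(urn C | data) = (7/90) / (211/990) = 77/211.

0.3649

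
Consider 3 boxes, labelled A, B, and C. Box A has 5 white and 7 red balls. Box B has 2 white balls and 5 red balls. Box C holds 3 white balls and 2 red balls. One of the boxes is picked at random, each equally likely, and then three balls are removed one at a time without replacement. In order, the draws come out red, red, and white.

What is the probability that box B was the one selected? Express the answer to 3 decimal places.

0.424

For each hypothesis, P(data | H) works out to: P(data | box A) = (7/12)(6/11)(5/10) = 0.15909; P(data | box B) = (5/7)(4/6)(2/5) = 0.19048; P(data | box C) = (2/5)(1/4)(3/3) = 0.1.
Multiplying each by its prior: 1/3 · 0.15909 = 0.05303, 1/3 · 0.19048 = 0.063492, 1/3 · 0.1 = 0.033333; summing to 0.14986.
Therefore the posterior P(box B | data) = (0.063492) / (0.14986) = 0.42369.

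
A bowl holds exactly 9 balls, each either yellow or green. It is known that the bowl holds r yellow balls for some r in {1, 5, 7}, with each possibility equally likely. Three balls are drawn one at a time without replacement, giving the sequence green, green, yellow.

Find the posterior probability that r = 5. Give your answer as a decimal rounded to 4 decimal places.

0.4615

Under each hypothesis, the probability of the observed sequence is: P(data | r = 1) = (8/9)(7/8)(1/7) = 1/9; P(data | r = 5) = (4/9)(3/8)(5/7) = 5/42; P(data | r = 7) = (2/9)(1/8)(7/7) = 1/36.
Multiplying each by its prior: 1/3 · 1/9 = 1/27, 1/3 · 5/42 = 5/126, 1/3 · 1/36 = 1/108; these sum to 65/756.
Hence P(r = 5 | data) = (5/126) / (65/756) = 6/13.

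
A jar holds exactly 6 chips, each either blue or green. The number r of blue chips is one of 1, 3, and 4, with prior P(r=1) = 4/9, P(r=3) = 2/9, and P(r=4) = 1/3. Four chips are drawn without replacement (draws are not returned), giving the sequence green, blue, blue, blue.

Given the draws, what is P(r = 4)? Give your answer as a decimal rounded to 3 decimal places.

Under each hypothesis, the probability of the observed sequence is: P(data | r = 1) = (5/6)(1/5)(0/4) = 0; P(data | r = 3) = (3/6)(3/5)(2/4)(1/3) = 1/20; P(data | r = 4) = (2/6)(4/5)(3/4)(2/3) = 2/15.
The prior-weighted likelihoods are 4/9 · 0 = 0, 2/9 · 1/20 = 1/90, 1/3 · 2/15 = 2/45; summing to 1/18.
So P(r = 4 | data) = (2/45) / (1/18) = 4/5.

0.800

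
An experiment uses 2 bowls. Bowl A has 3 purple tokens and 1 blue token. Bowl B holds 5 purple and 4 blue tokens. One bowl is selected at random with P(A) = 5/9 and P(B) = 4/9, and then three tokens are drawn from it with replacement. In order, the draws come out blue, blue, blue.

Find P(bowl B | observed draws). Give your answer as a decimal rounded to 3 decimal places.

Under each hypothesis, the probability of the observed sequence is: P(data | bowl A) = (1/4)(1/4)(1/4) = 0.015625; P(data | bowl B) = (4/9)(4/9)(4/9) = 0.087791.
Multiplying each by its prior: 5/9 · 0.015625 = 0.0086806, 4/9 · 0.087791 = 0.039018; with total 0.047699.
Hence P(bowl B | data) = (0.039018) / (0.047699) = 0.81801.

0.818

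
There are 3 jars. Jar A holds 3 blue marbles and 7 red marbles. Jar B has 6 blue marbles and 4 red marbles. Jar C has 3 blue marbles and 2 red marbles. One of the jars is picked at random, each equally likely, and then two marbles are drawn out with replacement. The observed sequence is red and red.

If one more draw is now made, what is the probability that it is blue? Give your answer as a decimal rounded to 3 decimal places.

For each hypothesis, P(data | H) works out to: P(data | jar A) = (7/10)(7/10) = 49/100; P(data | jar B) = (4/10)(4/10) = 4/25; P(data | jar C) = (2/5)(2/5) = 4/25.
Multiplying each by its prior: 1/3 · 49/100 = 49/300, 1/3 · 4/25 = 4/75, 1/3 · 4/25 = 4/75; with total 27/100.
Dividing through by the total gives posterior P(jar A | data) = 49/81, P(jar B | data) = 16/81, P(jar C | data) = 16/81.
Averaging over the posterior, P(blue next | data) = (3/10)(49/81) + (3/5)(16/81) + (3/5)(16/81) = 113/270.

0.419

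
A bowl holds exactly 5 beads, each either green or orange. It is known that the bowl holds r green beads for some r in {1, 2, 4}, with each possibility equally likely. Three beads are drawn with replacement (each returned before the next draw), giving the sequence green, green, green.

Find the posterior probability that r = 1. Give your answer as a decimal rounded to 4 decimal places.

Under each hypothesis, the probability of the observed sequence is: P(data | r = 1) = (1/5)(1/5)(1/5) = 1/125; P(data | r = 2) = (2/5)(2/5)(2/5) = 8/125; P(data | r = 4) = (4/5)(4/5)(4/5) = 64/125.
Multiplying each by its prior: 1/3 · 1/125 = 1/375, 1/3 · 8/125 = 8/375, 1/3 · 64/125 = 64/375; with total 73/375.
So P(r = 1 | data) = (1/375) / (73/375) = 1/73.

0.0137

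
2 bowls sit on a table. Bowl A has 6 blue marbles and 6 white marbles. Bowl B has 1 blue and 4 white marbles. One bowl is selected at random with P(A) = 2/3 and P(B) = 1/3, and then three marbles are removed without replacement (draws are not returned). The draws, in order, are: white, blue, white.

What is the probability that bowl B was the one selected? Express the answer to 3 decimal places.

0.423

Compute the likelihood of the observed sequence for each case: P(data | bowl A) = (6/12)(6/11)(5/10) = 3/22; P(data | bowl B) = (4/5)(1/4)(3/3) = 1/5.
Multiplying each by its prior: 2/3 · 3/22 = 1/11, 1/3 · 1/5 = 1/15; these sum to 26/165.
So P(bowl B | data) = (1/15) / (26/165) = 11/26.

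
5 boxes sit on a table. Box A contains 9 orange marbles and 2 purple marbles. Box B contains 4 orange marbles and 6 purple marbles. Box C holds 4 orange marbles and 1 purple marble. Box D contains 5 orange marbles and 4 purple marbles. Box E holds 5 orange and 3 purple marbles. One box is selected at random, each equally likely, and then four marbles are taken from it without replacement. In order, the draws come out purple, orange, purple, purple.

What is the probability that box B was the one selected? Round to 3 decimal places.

The likelihood of the observed sequence under each hypothesis: P(data | box A) = (2/11)(9/10)(1/9)(0/8) = 0; P(data | box B) = (6/10)(4/9)(5/8)(4/7) = 2/21; P(data | box C) = (1/5)(4/4)(0/3) = 0; P(data | box D) = (4/9)(5/8)(3/7)(2/6) = 5/126; P(data | box E) = (3/8)(5/7)(2/6)(1/5) = 1/56.
The prior-weighted likelihoods are 1/5 · 0 = 0, 1/5 · 2/21 = 2/105, 1/5 · 0 = 0, 1/5 · 5/126 = 1/126, 1/5 · 1/56 = 1/280; these sum to 11/360.
Therefore the posterior P(box B | data) = (2/105) / (11/360) = 48/77.

0.623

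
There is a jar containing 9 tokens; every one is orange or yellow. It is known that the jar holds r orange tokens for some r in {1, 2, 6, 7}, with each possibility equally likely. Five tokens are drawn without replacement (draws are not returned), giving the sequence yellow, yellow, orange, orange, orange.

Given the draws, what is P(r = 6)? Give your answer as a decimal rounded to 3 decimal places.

0.632

For each hypothesis, P(data | H) works out to: P(data | r = 1) = (8/9)(7/8)(1/7)(0/6) = 0; P(data | r = 2) = (7/9)(6/8)(2/7)(1/6)(0/5) = 0; P(data | r = 6) = (3/9)(2/8)(6/7)(5/6)(4/5) = 0.047619; P(data | r = 7) = (2/9)(1/8)(7/7)(6/6)(5/5) = 0.027778.
Multiplying each by its prior: 1/4 · 0 = 0, 1/4 · 0 = 0, 1/4 · 0.047619 = 0.011905, 1/4 · 0.027778 = 0.0069444; summing to 0.018849.
So P(r = 6 | data) = (0.011905) / (0.018849) = 0.63158.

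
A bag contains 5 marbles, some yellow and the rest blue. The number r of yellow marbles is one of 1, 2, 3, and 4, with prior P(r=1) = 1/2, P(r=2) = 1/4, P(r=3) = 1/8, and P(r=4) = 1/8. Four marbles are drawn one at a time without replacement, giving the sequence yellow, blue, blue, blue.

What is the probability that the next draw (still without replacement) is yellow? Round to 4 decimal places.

0.2000

The likelihood of the observed sequence under each hypothesis: P(data | r = 1) = (1/5)(4/4)(3/3)(2/2) = 1/5; P(data | r = 2) = (2/5)(3/4)(2/3)(1/2) = 1/10; P(data | r = 3) = (3/5)(2/4)(1/3)(0/2) = 0; P(data | r = 4) = (4/5)(1/4)(0/3) = 0.
The prior-weighted likelihoods are 1/2 · 1/5 = 1/10, 1/4 · 1/10 = 1/40, 1/8 · 0 = 0, 1/8 · 0 = 0; summing to 1/8.
Dividing through by the total gives posterior P(r = 1 | data) = 4/5, P(r = 2 | data) = 1/5, P(r = 3 | data) = 0, P(r = 4 | data) = 0.
So P(yellow next | data) = Σ P(yellow next | H) P(H | data) = (0)(4/5) + (1)(1/5) = 1/5.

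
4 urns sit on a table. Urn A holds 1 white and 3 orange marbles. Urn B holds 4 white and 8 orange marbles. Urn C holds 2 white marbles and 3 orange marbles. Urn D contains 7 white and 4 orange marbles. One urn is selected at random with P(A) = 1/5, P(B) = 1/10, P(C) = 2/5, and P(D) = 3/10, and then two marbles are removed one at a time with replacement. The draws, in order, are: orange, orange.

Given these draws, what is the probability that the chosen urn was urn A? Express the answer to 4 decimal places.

Compute the likelihood of the observed sequence for each case: P(data | urn A) = (3/4)(3/4) = 0.5625; P(data | urn B) = (8/12)(8/12) = 0.44444; P(data | urn C) = (3/5)(3/5) = 0.36; P(data | urn D) = (4/11)(4/11) = 0.13223.
Multiplying each by its prior: 1/5 · 0.5625 = 0.1125, 1/10 · 0.44444 = 0.044444, 2/5 · 0.36 = 0.144, 3/10 · 0.13223 = 0.039669; these sum to 0.34061.
Hence P(urn A | data) = (0.1125) / (0.34061) = 0.33029.

0.3303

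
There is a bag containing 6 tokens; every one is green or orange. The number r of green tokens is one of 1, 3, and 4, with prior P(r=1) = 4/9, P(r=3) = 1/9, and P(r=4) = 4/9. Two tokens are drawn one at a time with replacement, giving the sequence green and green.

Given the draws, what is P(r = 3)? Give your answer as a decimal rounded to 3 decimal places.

Under each hypothesis, the probability of the observed sequence is: P(data | r = 1) = (1/6)(1/6) = 1/36; P(data | r = 3) = (3/6)(3/6) = 1/4; P(data | r = 4) = (4/6)(4/6) = 4/9.
Multiplying each by its prior: 4/9 · 1/36 = 1/81, 1/9 · 1/4 = 1/36, 4/9 · 4/9 = 16/81; these sum to 77/324.
So P(r = 3 | data) = (1/36) / (77/324) = 9/77.

0.117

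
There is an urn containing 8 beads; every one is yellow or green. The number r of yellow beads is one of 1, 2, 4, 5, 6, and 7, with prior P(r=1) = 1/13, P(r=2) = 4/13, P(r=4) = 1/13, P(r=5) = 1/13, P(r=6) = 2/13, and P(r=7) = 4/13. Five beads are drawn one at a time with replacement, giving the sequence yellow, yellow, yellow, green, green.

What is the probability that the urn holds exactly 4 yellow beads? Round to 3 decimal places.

For each hypothesis, P(data | H) works out to: P(data | r = 1) = (1/8)(1/8)(1/8)(7/8)(7/8) = 0.0014954; P(data | r = 2) = (2/8)(2/8)(2/8)(6/8)(6/8) = 0.0087891; P(data | r = 4) = (4/8)(4/8)(4/8)(4/8)(4/8) = 0.03125; P(data | r = 5) = (5/8)(5/8)(5/8)(3/8)(3/8) = 0.034332; P(data | r = 6) = (6/8)(6/8)(6/8)(2/8)(2/8) = 0.026367; P(data | r = 7) = (7/8)(7/8)(7/8)(1/8)(1/8) = 0.010468.
Weighting by the prior gives 1/13 · 0.0014954 = 0.00011503, 4/13 · 0.0087891 = 0.0027043, 1/13 · 0.03125 = 0.0024038, 1/13 · 0.034332 = 0.0026409, 2/13 · 0.026367 = 0.0040565, 4/13 · 0.010468 = 0.0032208; summing to 0.015141.
Hence P(r = 4 | data) = (0.0024038) / (0.015141) = 0.15876.

0.159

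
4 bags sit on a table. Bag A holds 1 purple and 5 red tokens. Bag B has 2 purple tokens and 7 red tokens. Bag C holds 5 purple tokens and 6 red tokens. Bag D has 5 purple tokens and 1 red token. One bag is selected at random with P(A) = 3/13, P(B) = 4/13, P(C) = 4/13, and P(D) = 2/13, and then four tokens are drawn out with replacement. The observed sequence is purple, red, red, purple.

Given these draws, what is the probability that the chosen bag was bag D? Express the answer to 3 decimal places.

0.084

Compute the likelihood of the observed sequence for each case: P(data | bag A) = (1/6)(5/6)(5/6)(1/6) = 0.01929; P(data | bag B) = (2/9)(7/9)(7/9)(2/9) = 0.029873; P(data | bag C) = (5/11)(6/11)(6/11)(5/11) = 0.061471; P(data | bag D) = (5/6)(1/6)(1/6)(5/6) = 0.01929.
Weighting by the prior gives 3/13 · 0.01929 = 0.0044516, 4/13 · 0.029873 = 0.0091918, 4/13 · 0.061471 = 0.018914, 2/13 · 0.01929 = 0.0029677; with total 0.035525.
Hence P(bag D | data) = (0.0029677) / (0.035525) = 0.083538.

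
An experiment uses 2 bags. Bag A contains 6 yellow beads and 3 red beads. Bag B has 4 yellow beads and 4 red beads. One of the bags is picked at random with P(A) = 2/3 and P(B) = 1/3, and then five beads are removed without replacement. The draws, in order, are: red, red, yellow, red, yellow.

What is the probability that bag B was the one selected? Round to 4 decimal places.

For each hypothesis, P(data | H) works out to: P(data | bag A) = (3/9)(2/8)(6/7)(1/6)(5/5) = 1/84; P(data | bag B) = (4/8)(3/7)(4/6)(2/5)(3/4) = 3/70.
The prior-weighted likelihoods are 2/3 · 1/84 = 1/126, 1/3 · 3/70 = 1/70; these sum to 1/45.
By Bayes' rule, P(bag B | data) = (1/70) / (1/45) = 9/14.

0.6429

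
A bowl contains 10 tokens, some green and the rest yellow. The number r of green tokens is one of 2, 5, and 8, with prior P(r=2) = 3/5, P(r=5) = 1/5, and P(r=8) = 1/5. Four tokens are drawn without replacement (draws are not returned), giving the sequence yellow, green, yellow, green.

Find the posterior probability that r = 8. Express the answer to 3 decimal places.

Compute the likelihood of the observed sequence for each case: P(data | r = 2) = (8/10)(2/9)(7/8)(1/7) = 0.022222; P(data | r = 5) = (5/10)(5/9)(4/8)(4/7) = 0.079365; P(data | r = 8) = (2/10)(8/9)(1/8)(7/7) = 0.022222.
The prior-weighted likelihoods are 3/5 · 0.022222 = 0.013333, 1/5 · 0.079365 = 0.015873, 1/5 · 0.022222 = 0.0044444; summing to 0.033651.
By Bayes' rule, P(r = 8 | data) = (0.0044444) / (0.033651) = 0.13208.

0.132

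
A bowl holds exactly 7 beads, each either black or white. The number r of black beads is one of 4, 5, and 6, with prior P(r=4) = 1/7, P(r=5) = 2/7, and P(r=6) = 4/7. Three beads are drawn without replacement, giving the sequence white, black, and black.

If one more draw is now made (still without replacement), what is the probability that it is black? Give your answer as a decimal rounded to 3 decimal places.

0.839

For each hypothesis, P(data | H) works out to: P(data | r = 4) = (3/7)(4/6)(3/5) = 6/35; P(data | r = 5) = (2/7)(5/6)(4/5) = 4/21; P(data | r = 6) = (1/7)(6/6)(5/5) = 1/7.
Multiplying each by its prior: 1/7 · 6/35 = 6/245, 2/7 · 4/21 = 8/147, 4/7 · 1/7 = 4/49; with total 118/735.
Normalising, the posterior is P(r = 4 | data) = 9/59, P(r = 5 | data) = 20/59, P(r = 6 | data) = 30/59.
Averaging over the posterior, P(black next | data) = (1/2)(9/59) + (3/4)(20/59) + (1)(30/59) = 99/118.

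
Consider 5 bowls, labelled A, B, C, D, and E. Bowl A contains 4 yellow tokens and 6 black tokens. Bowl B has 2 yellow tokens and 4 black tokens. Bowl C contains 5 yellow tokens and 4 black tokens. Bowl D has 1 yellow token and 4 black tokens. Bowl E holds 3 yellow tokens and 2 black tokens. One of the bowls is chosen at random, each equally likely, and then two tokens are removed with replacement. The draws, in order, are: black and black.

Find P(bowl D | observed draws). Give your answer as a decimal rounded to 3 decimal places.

Under each hypothesis, the probability of the observed sequence is: P(data | bowl A) = (6/10)(6/10) = 0.36; P(data | bowl B) = (4/6)(4/6) = 0.44444; P(data | bowl C) = (4/9)(4/9) = 0.19753; P(data | bowl D) = (4/5)(4/5) = 0.64; P(data | bowl E) = (2/5)(2/5) = 0.16.
The prior-weighted likelihoods are 1/5 · 0.36 = 0.072, 1/5 · 0.44444 = 0.088889, 1/5 · 0.19753 = 0.039506, 1/5 · 0.64 = 0.128, 1/5 · 0.16 = 0.032; these sum to 0.3604.
Therefore the posterior P(bowl D | data) = (0.128) / (0.3604) = 0.35517.

0.355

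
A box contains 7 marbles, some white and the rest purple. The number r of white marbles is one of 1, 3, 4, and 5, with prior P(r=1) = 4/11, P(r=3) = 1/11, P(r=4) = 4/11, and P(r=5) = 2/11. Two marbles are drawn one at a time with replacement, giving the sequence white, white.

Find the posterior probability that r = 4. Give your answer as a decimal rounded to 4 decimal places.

Under each hypothesis, the probability of the observed sequence is: P(data | r = 1) = (1/7)(1/7) = 1/49; P(data | r = 3) = (3/7)(3/7) = 9/49; P(data | r = 4) = (4/7)(4/7) = 16/49; P(data | r = 5) = (5/7)(5/7) = 25/49.
Multiplying each by its prior: 4/11 · 1/49 = 4/539, 1/11 · 9/49 = 9/539, 4/11 · 16/49 = 64/539, 2/11 · 25/49 = 50/539; these sum to 127/539.
Therefore the posterior P(r = 4 | data) = (64/539) / (127/539) = 64/127.

0.5039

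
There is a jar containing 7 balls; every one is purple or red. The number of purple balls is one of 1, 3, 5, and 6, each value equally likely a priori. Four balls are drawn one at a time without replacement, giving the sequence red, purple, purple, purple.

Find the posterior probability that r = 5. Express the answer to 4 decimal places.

0.4545

For each hypothesis, P(data | H) works out to: P(data | r = 1) = (6/7)(1/6)(0/5) = 0; P(data | r = 3) = (4/7)(3/6)(2/5)(1/4) = 1/35; P(data | r = 5) = (2/7)(5/6)(4/5)(3/4) = 1/7; P(data | r = 6) = (1/7)(6/6)(5/5)(4/4) = 1/7.
The prior-weighted likelihoods are 1/4 · 0 = 0, 1/4 · 1/35 = 1/140, 1/4 · 1/7 = 1/28, 1/4 · 1/7 = 1/28; summing to 11/140.
By Bayes' rule, P(r = 5 | data) = (1/28) / (11/140) = 5/11.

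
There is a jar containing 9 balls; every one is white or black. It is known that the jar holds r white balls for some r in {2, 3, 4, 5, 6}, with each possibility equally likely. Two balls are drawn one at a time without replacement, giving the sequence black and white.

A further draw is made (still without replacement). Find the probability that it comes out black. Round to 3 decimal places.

For each hypothesis, P(data | H) works out to: P(data | r = 2) = (7/9)(2/8) = 7/36; P(data | r = 3) = (6/9)(3/8) = 1/4; P(data | r = 4) = (5/9)(4/8) = 5/18; P(data | r = 5) = (4/9)(5/8) = 5/18; P(data | r = 6) = (3/9)(6/8) = 1/4.
The prior-weighted likelihoods are 1/5 · 7/36 = 7/180, 1/5 · 1/4 = 1/20, 1/5 · 5/18 = 1/18, 1/5 · 5/18 = 1/18, 1/5 · 1/4 = 1/20; these sum to 1/4.
Normalising, the posterior is P(r = 2 | data) = 7/45, P(r = 3 | data) = 1/5, P(r = 4 | data) = 2/9, P(r = 5 | data) = 2/9, P(r = 6 | data) = 1/5.
So P(black next | data) = Σ P(black next | H) P(H | data) = (6/7)(7/45) + (5/7)(1/5) + (4/7)(2/9) + (3/7)(2/9) + (2/7)(1/5) = 5/9.

0.556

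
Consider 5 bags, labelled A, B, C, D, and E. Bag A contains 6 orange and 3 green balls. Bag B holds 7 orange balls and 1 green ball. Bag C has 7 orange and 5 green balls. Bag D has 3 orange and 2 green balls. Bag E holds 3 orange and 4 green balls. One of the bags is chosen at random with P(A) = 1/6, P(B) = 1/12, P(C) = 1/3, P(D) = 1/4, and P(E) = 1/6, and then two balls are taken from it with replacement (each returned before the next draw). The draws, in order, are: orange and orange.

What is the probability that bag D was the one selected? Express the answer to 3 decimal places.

The likelihood of the observed sequence under each hypothesis: P(data | bag A) = (6/9)(6/9) = 0.44444; P(data | bag B) = (7/8)(7/8) = 0.76562; P(data | bag C) = (7/12)(7/12) = 0.34028; P(data | bag D) = (3/5)(3/5) = 0.36; P(data | bag E) = (3/7)(3/7) = 0.18367.
The prior-weighted likelihoods are 1/6 · 0.44444 = 0.074074, 1/12 · 0.76562 = 0.063802, 1/3 · 0.34028 = 0.11343, 1/4 · 0.36 = 0.09, 1/6 · 0.18367 = 0.030612; summing to 0.37191.
Therefore the posterior P(bag D | data) = (0.09) / (0.37191) = 0.24199.

0.242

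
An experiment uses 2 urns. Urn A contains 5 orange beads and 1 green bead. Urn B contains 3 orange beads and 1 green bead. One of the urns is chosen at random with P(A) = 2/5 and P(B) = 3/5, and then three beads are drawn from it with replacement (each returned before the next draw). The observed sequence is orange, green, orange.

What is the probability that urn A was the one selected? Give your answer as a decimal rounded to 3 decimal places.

Under each hypothesis, the probability of the observed sequence is: P(data | urn A) = (5/6)(1/6)(5/6) = 0.11574; P(data | urn B) = (3/4)(1/4)(3/4) = 0.14062.
Weighting by the prior gives 2/5 · 0.11574 = 0.046296, 3/5 · 0.14062 = 0.084375; with total 0.13067.
By Bayes' rule, P(urn A | data) = (0.046296) / (0.13067) = 0.3543.

0.354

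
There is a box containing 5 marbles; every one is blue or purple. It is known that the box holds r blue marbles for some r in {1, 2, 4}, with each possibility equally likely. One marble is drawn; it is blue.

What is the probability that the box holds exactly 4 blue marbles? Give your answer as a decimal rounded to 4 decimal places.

The likelihood of this draw under each hypothesis: P(data | r = 1) = (1/5) = 1/5; P(data | r = 2) = (2/5) = 2/5; P(data | r = 4) = (4/5) = 4/5.
Weighting by the prior gives 1/3 · 1/5 = 1/15, 1/3 · 2/5 = 2/15, 1/3 · 4/5 = 4/15; with total 7/15.
Therefore the posterior P(r = 4 | data) = (4/15) / (7/15) = 4/7.

0.5714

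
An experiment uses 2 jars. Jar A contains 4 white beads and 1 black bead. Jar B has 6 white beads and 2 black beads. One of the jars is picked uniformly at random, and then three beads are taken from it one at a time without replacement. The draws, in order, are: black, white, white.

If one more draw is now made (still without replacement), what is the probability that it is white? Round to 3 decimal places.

The likelihood of the observed sequence under each hypothesis: P(data | jar A) = (1/5)(4/4)(3/3) = 1/5; P(data | jar B) = (2/8)(6/7)(5/6) = 5/28.
Weighting by the prior gives 1/2 · 1/5 = 1/10, 1/2 · 5/28 = 5/56; these sum to 53/280.
The posterior is then P(jar A | data) = 28/53, P(jar B | data) = 25/53.
Averaging over the posterior, P(white next | data) = (1)(28/53) + (4/5)(25/53) = 48/53.

0.906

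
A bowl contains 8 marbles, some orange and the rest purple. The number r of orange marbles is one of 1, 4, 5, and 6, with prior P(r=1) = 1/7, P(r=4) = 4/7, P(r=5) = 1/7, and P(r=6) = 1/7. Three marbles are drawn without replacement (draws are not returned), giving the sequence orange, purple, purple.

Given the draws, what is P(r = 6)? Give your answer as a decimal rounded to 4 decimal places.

0.0435

For each hypothesis, P(data | H) works out to: P(data | r = 1) = (1/8)(7/7)(6/6) = 1/8; P(data | r = 4) = (4/8)(4/7)(3/6) = 1/7; P(data | r = 5) = (5/8)(3/7)(2/6) = 5/56; P(data | r = 6) = (6/8)(2/7)(1/6) = 1/28.
The prior-weighted likelihoods are 1/7 · 1/8 = 1/56, 4/7 · 1/7 = 4/49, 1/7 · 5/56 = 5/392, 1/7 · 1/28 = 1/196; with total 23/196.
Therefore the posterior P(r = 6 | data) = (1/196) / (23/196) = 1/23.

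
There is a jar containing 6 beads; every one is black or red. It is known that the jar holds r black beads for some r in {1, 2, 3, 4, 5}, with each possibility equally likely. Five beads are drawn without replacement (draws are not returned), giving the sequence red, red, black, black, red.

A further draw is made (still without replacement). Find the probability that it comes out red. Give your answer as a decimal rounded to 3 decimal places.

Compute the likelihood of the observed sequence for each case: P(data | r = 1) = (5/6)(4/5)(1/4)(0/3) = 0; P(data | r = 2) = (4/6)(3/5)(2/4)(1/3)(2/2) = 1/15; P(data | r = 3) = (3/6)(2/5)(3/4)(2/3)(1/2) = 1/20; P(data | r = 4) = (2/6)(1/5)(4/4)(3/3)(0/2) = 0; P(data | r = 5) = (1/6)(0/5) = 0.
Multiplying each by its prior: 1/5 · 0 = 0, 1/5 · 1/15 = 1/75, 1/5 · 1/20 = 1/100, 1/5 · 0 = 0, 1/5 · 0 = 0; summing to 7/300.
Dividing through by the total gives posterior P(r = 1 | data) = 0, P(r = 2 | data) = 4/7, P(r = 3 | data) = 3/7, P(r = 4 | data) = 0, P(r = 5 | data) = 0.
The predictive probability is P(red next | data) = (1)(4/7) + (0)(3/7) = 4/7.

0.571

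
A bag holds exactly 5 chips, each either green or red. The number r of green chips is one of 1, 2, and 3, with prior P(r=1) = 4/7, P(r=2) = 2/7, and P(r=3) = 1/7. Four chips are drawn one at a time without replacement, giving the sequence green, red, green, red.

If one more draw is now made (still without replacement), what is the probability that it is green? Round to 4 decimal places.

0.3333

Under each hypothesis, the probability of the observed sequence is: P(data | r = 1) = (1/5)(4/4)(0/3) = 0; P(data | r = 2) = (2/5)(3/4)(1/3)(2/2) = 1/10; P(data | r = 3) = (3/5)(2/4)(2/3)(1/2) = 1/10.
The prior-weighted likelihoods are 4/7 · 0 = 0, 2/7 · 1/10 = 1/35, 1/7 · 1/10 = 1/70; these sum to 3/70.
The posterior is then P(r = 1 | data) = 0, P(r = 2 | data) = 2/3, P(r = 3 | data) = 1/3.
The predictive probability is P(green next | data) = (0)(2/3) + (1)(1/3) = 1/3.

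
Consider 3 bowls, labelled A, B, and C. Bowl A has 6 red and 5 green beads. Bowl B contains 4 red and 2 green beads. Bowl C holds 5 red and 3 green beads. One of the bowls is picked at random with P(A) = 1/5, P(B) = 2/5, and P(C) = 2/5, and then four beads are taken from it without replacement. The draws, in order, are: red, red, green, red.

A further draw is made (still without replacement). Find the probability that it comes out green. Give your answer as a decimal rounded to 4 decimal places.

0.5097

For each hypothesis, P(data | H) works out to: P(data | bowl A) = (6/11)(5/10)(5/9)(4/8) = 0.075758; P(data | bowl B) = (4/6)(3/5)(2/4)(2/3) = 0.13333; P(data | bowl C) = (5/8)(4/7)(3/6)(3/5) = 0.10714.
Weighting by the prior gives 1/5 · 0.075758 = 0.015152, 2/5 · 0.13333 = 0.053333, 2/5 · 0.10714 = 0.042857; these sum to 0.11134.
Dividing through by the total gives posterior P(bowl A | data) = 0.13608, P(bowl B | data) = 0.479, P(bowl C | data) = 0.38491.
Averaging over the posterior, P(green next | data) = (4/7)(0.13608) + (1/2)(0.479) + (1/2)(0.38491) = 0.50972.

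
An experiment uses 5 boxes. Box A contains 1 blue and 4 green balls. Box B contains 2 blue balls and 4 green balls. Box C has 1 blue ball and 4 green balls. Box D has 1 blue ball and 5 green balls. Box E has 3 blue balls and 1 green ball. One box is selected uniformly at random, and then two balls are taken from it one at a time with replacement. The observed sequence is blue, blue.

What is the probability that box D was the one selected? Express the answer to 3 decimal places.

0.036

Under each hypothesis, the probability of the observed sequence is: P(data | box A) = (1/5)(1/5) = 0.04; P(data | box B) = (2/6)(2/6) = 0.11111; P(data | box C) = (1/5)(1/5) = 0.04; P(data | box D) = (1/6)(1/6) = 0.027778; P(data | box E) = (3/4)(3/4) = 0.5625.
Weighting by the prior gives 1/5 · 0.04 = 0.008, 1/5 · 0.11111 = 0.022222, 1/5 · 0.04 = 0.008, 1/5 · 0.027778 = 0.0055556, 1/5 · 0.5625 = 0.1125; these sum to 0.15628.
Therefore the posterior P(box D | data) = (0.0055556) / (0.15628) = 0.035549.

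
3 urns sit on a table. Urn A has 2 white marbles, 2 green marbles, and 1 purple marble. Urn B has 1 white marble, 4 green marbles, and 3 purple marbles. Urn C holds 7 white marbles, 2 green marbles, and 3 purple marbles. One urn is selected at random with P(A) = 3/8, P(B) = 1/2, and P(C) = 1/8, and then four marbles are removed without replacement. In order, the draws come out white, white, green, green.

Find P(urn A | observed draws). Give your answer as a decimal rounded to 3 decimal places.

Compute the likelihood of the observed sequence for each case: P(data | urn A) = (2/5)(1/4)(2/3)(1/2) = 0.033333; P(data | urn B) = (1/8)(0/7) = 0; P(data | urn C) = (7/12)(6/11)(2/10)(1/9) = 0.0070707.
The prior-weighted likelihoods are 3/8 · 0.033333 = 0.0125, 1/2 · 0 = 0, 1/8 · 0.0070707 = 0.00088384; with total 0.013384.
So P(urn A | data) = (0.0125) / (0.013384) = 0.93396.

0.934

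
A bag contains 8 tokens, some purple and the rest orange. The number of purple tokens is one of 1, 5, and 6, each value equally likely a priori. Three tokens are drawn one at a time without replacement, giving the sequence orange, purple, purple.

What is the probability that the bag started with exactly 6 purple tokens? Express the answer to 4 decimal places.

0.5000

For each hypothesis, P(data | H) works out to: P(data | r = 1) = (7/8)(1/7)(0/6) = 0; P(data | r = 5) = (3/8)(5/7)(4/6) = 5/28; P(data | r = 6) = (2/8)(6/7)(5/6) = 5/28.
The prior-weighted likelihoods are 1/3 · 0 = 0, 1/3 · 5/28 = 5/84, 1/3 · 5/28 = 5/84; these sum to 5/42.
So P(r = 6 | data) = (5/84) / (5/42) = 1/2.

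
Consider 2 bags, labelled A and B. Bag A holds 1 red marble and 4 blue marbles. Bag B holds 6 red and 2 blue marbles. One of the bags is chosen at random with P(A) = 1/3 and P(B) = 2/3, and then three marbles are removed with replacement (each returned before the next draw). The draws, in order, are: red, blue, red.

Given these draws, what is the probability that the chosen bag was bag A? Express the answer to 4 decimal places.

0.1022

Under each hypothesis, the probability of the observed sequence is: P(data | bag A) = (1/5)(4/5)(1/5) = 0.032; P(data | bag B) = (6/8)(2/8)(6/8) = 0.14062.
Weighting by the prior gives 1/3 · 0.032 = 0.010667, 2/3 · 0.14062 = 0.09375; with total 0.10442.
So P(bag A | data) = (0.010667) / (0.10442) = 0.10215.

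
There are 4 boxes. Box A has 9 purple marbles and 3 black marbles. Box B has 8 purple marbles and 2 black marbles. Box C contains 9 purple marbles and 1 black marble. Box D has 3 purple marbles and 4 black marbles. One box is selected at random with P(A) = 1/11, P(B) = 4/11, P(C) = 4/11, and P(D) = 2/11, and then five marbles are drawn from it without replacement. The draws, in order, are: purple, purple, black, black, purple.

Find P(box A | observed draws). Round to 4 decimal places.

For each hypothesis, P(data | H) works out to: P(data | box A) = (9/12)(8/11)(3/10)(2/9)(7/8) = 0.031818; P(data | box B) = (8/10)(7/9)(2/8)(1/7)(6/6) = 0.022222; P(data | box C) = (9/10)(8/9)(1/8)(0/7) = 0; P(data | box D) = (3/7)(2/6)(4/5)(3/4)(1/3) = 0.028571.
Weighting by the prior gives 1/11 · 0.031818 = 0.0028926, 4/11 · 0.022222 = 0.0080808, 4/11 · 0 = 0, 2/11 · 0.028571 = 0.0051948; with total 0.016168.
By Bayes' rule, P(box A | data) = (0.0028926) / (0.016168) = 0.1789.

0.1789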